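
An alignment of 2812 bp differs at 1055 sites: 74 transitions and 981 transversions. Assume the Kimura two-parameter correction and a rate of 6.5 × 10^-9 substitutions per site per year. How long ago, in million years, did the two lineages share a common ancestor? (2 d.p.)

42.75

P = 74/2812 ≈ 0.026316 and Q = 981/2812 ≈ 0.348862.
Under the Kimura two-parameter model, d = −½ ln(1 − 2P − Q) − ¼ ln(1 − 2Q).
1 − 2P − Q = 0.598506, giving −½ ln(0.598506) = 0.256659.
1 − 2Q = 0.302276, giving −¼ ln(0.302276) = 0.299104.
d = 0.256659 + 0.299104 = 0.555763.
Under a molecular clock d = 2μt, so t = d/(2μ) = 0.555763 / (2 × 6.5 × 10^-9) = 42.75 million years.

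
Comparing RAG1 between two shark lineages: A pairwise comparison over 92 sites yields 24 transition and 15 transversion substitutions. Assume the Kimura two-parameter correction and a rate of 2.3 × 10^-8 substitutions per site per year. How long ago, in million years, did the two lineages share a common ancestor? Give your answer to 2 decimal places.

14.69

P = 24/92 ≈ 0.26087 and Q = 15/92 ≈ 0.163043.
Under the Kimura two-parameter model, d = −½ ln(1 − 2P − Q) − ¼ ln(1 − 2Q).
1 − 2P − Q = 0.315217, giving −½ ln(0.315217) = 0.577247.
1 − 2Q = 0.673914, giving −¼ ln(0.673914) = 0.098663.
d = 0.577247 + 0.098663 = 0.675910.
Under a molecular clock d = 2μt, so t = d/(2μ) = 0.675910 / (2 × 2.3 × 10^-8) = 14.69 million years.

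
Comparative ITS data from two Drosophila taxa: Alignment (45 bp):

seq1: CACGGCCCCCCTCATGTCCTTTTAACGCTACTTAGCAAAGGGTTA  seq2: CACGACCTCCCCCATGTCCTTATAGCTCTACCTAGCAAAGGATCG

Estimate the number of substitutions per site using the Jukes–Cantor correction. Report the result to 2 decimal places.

The sequences differ at 10 of 45 sites (5, 8, 12, 22, 25, 27, 32, 42, 44, 45), so p = 10/45 ≈ 0.222222.
d = −(3/4) ln(1 − 4p/3) = −0.75 ln(1 − 0.296296) = −0.75 ln(0.703704)
  = −0.75 × (-0.351397) = 0.263548 substitutions/site.

0.26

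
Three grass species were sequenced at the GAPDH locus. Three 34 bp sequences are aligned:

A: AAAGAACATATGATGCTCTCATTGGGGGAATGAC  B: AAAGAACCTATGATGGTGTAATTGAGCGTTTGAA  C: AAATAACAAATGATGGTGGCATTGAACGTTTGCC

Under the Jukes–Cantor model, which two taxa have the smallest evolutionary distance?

A–B: 9/34 differ, p = 0.265, d = 0.326.
A–C: 11/34 differ, p = 0.324, d = 0.423.
B–C: 8/34 differ, p = 0.235, d = 0.282.
The smallest distance is between B and C.

B and C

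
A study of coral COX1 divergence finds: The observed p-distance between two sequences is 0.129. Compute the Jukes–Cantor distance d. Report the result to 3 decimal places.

0.142

d = −(3/4) ln(1 − 4p/3) = −0.75 ln(1 − 0.172) = −0.75 ln(0.828)
  = −0.75 × (-0.188742) = 0.141557 substitutions/site.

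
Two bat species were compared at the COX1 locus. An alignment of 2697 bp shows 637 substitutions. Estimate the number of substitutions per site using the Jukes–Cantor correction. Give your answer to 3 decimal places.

p = 637/2697 ≈ 0.236188.
d = −(3/4) ln(1 − 4p/3) = −0.75 ln(1 − 0.314917) = −0.75 ln(0.685083)
  = −0.75 × (-0.378215) = 0.283661 substitutions/site.

0.284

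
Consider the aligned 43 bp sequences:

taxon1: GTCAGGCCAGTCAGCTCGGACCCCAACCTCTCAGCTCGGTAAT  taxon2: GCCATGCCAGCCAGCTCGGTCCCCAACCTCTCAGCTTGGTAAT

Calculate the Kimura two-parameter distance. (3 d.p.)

0.127

Of 43 sites, 3 differences are transitions and 2 are transversions, so P = 3/43 ≈ 0.069767 and Q = 2/43 ≈ 0.046512.
Under the Kimura two-parameter model, d = −½ ln(1 − 2P − Q) − ¼ ln(1 − 2Q).
1 − 2P − Q = 0.813954, giving −½ ln(0.813954) = 0.102926.
1 − 2Q = 0.906976, giving −¼ ln(0.906976) = 0.024410.
d = 0.102926 + 0.024410 = 0.127336.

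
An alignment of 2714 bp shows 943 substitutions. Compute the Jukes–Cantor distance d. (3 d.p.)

0.467

p = 943/2714 ≈ 0.347458.
d = −(3/4) ln(1 − 4p/3) = −0.75 ln(1 − 0.463277) = −0.75 ln(0.536723)
  = −0.75 × (-0.622273) = 0.466705 substitutions/site.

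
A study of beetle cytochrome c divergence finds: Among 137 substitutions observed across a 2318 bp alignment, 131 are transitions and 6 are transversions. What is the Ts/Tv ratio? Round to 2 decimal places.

21.83

R = 131/6 = 21.833333… ≈ 21.83 (to 2 d.p.).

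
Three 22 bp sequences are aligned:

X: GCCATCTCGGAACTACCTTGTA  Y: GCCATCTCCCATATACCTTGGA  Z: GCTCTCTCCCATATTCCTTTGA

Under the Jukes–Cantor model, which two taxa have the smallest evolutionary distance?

Y and Z

X–Y: 5/22 differ, p = 0.227, d = 0.271.
X–Z: 9/22 differ, p = 0.409, d = 0.591.
Y–Z: 4/22 differ, p = 0.182, d = 0.208.
The smallest distance is between Y and Z.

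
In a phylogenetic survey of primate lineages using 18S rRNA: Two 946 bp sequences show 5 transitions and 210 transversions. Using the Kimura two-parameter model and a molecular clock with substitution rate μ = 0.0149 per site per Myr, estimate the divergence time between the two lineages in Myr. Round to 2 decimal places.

P = 5/946 ≈ 0.005285 and Q = 210/946 ≈ 0.221987.
Under the Kimura two-parameter model, d = −½ ln(1 − 2P − Q) − ¼ ln(1 − 2Q).
1 − 2P − Q = 0.767443, giving −½ ln(0.767443) = 0.132346.
1 − 2Q = 0.556026, giving −¼ ln(0.556026) = 0.146735.
d = 0.132346 + 0.146735 = 0.279081.
Under a molecular clock d = 2μt, so t = d/(2μ) = 0.279081 / (2 × 0.0149) = 9.37 Myr.

9.37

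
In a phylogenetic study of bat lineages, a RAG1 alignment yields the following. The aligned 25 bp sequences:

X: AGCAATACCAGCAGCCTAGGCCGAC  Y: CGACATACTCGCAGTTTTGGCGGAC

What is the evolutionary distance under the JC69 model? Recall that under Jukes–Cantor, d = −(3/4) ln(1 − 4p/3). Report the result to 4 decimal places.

The sequences differ at 9 of 25 sites (1, 3, 4, 9, 10, 15, 16, 18, 22), so p = 9/25 = 0.36.
d = −(3/4) ln(1 − 4p/3) = −0.75 ln(1 − 0.48) = −0.75 ln(0.52)
  = −0.75 × (-0.653926) = 0.490445 substitutions/site.

0.4904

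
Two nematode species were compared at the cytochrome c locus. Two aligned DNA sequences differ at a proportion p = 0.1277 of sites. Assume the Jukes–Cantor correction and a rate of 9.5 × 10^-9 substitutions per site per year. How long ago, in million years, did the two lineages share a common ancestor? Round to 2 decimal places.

d = −(3/4) ln(1 − 4p/3) = −0.75 ln(1 − 0.170267) = −0.75 ln(0.829733)
  = −0.75 × (-0.186651) = 0.139988 substitutions/site.
Under a molecular clock d = 2μt, so t = d/(2μ) = 0.139988 / (2 × 9.5 × 10^-9) = 7.37 million years.

7.37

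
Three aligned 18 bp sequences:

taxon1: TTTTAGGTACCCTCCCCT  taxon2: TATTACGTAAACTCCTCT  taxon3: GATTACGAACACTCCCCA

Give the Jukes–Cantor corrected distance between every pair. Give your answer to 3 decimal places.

d(taxon1,taxon2) = 0.347, d(taxon1,taxon3) = 0.441, d(taxon2,taxon3) = 0.347

taxon1–taxon2: 5/18 sites differ → p ≈ 0.277778, d = −0.75 ln(1 − 0.370371) = 0.346968 ≈ 0.347.
taxon1–taxon3: 6/18 sites differ → p ≈ 0.333333, d = −0.75 ln(1 − 0.444444) = 0.440839 ≈ 0.441.
taxon2–taxon3: 5/18 sites differ → p ≈ 0.277778, d = −0.75 ln(1 − 0.370371) = 0.346968 ≈ 0.347.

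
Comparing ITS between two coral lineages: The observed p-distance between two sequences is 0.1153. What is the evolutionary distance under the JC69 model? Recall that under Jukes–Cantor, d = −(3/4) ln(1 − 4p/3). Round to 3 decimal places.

d = −(3/4) ln(1 − 4p/3) = −0.75 ln(1 − 0.153733) = −0.75 ln(0.846267)
  = −0.75 × (-0.166920) = 0.125190 substitutions/site.

0.125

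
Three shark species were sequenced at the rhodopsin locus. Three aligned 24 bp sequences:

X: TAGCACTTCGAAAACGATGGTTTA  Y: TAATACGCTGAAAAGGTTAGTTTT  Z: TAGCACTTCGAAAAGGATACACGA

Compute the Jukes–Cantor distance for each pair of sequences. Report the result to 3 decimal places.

d(X,Y) = 0.520, d(X,Z) = 0.304, d(Y,Z) = 0.708

X–Y: 9/24 sites differ → p = 0.375, d = −0.75 ln(1 − 0.5) = 0.519860 ≈ 0.520.
X–Z: 6/24 sites differ → p = 0.25, d = −0.75 ln(1 − 0.333333) = 0.304098 ≈ 0.304.
Y–Z: 11/24 sites differ → p ≈ 0.458333, d = −0.75 ln(1 − 0.611111) = 0.708346 ≈ 0.708.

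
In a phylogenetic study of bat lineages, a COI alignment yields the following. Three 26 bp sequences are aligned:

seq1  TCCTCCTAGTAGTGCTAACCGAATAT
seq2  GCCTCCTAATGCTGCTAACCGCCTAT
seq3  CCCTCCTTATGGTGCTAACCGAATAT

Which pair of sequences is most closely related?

seq1 and seq3

seq1–seq2: 6/26 differ, p = 0.231, d = 0.276.
seq1–seq3: 4/26 differ, p = 0.154, d = 0.172.
seq2–seq3: 5/26 differ, p = 0.192, d = 0.222.
The smallest distance is between seq1 and seq3.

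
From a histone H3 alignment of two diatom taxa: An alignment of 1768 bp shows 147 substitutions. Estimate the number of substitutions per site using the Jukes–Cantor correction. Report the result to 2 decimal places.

p = 147/1768 ≈ 0.083145.
d = −(3/4) ln(1 − 4p/3) = −0.75 ln(1 − 0.11086) = −0.75 ln(0.88914)
  = −0.75 × (-0.117501) = 0.088126 substitutions/site.

0.09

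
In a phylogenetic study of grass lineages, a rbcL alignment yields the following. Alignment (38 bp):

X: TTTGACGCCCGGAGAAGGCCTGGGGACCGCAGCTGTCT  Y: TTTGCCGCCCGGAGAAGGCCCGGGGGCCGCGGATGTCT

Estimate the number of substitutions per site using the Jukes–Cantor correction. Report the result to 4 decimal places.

0.1447

The sequences differ at 5 of 38 sites (5, 21, 26, 31, 33), so p = 5/38 ≈ 0.131579.
d = −(3/4) ln(1 − 4p/3) = −0.75 ln(1 − 0.175439) = −0.75 ln(0.824561)
  = −0.75 × (-0.192904) = 0.144678 substitutions/site.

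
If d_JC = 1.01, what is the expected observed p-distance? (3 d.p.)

p = (3/4)(1 − e^(−4d/3)) = 0.75 × (1 − e^(-1.346667)) = 0.75 × (1 − 0.260106) = 0.554921.

0.555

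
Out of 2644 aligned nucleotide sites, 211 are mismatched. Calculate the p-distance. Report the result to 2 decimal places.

p = 211/2644 = 0.079803… ≈ 0.08 (to 2 d.p.).

0.08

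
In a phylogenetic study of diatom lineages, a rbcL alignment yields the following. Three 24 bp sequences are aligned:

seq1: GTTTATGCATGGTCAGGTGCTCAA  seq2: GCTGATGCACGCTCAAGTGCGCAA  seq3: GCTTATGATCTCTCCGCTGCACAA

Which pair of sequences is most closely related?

seq1 and seq2

seq1–seq2: 6/24 differ, p = 0.250, d = 0.304.
seq1–seq3: 9/24 differ, p = 0.375, d = 0.520.
seq2–seq3: 8/24 differ, p = 0.333, d = 0.441.
The smallest distance is between seq1 and seq2.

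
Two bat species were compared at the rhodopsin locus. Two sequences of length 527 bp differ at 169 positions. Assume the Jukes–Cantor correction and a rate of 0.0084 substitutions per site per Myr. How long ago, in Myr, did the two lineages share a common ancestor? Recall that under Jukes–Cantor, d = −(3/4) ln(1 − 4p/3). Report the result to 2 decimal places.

24.91

p = 169/527 ≈ 0.320683.
d = −(3/4) ln(1 − 4p/3) = −0.75 ln(1 − 0.427577) = −0.75 ln(0.572423)
  = −0.75 × (-0.557877) = 0.418408 substitutions/site.
Under a molecular clock d = 2μt, so t = d/(2μ) = 0.418408 / (2 × 0.0084) = 24.91 Myr.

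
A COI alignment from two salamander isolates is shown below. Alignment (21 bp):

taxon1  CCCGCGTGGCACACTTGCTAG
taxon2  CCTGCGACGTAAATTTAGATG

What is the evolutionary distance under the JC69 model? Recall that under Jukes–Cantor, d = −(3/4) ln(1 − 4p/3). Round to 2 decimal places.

The sequences differ at 10 of 21 sites (3, 7, 8, 10, 12, 14, 17, 18, 19, 20), so p = 10/21 ≈ 0.47619.
d = −(3/4) ln(1 − 4p/3) = −0.75 ln(1 − 0.63492) = −0.75 ln(0.36508)
  = −0.75 × (-1.007639) = 0.755729 substitutions/site.

0.76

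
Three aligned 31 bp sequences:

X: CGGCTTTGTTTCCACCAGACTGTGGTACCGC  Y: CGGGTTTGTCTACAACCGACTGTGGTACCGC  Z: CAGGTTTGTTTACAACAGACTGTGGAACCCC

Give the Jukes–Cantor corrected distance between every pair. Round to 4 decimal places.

X–Y: 5/31 sites differ → p ≈ 0.16129, d = −0.75 ln(1 − 0.215053) = 0.181604 ≈ 0.1816.
X–Z: 6/31 sites differ → p ≈ 0.193548, d = −0.75 ln(1 − 0.258064) = 0.223869 ≈ 0.2239.
Y–Z: 5/31 sites differ → p ≈ 0.16129, d = −0.75 ln(1 − 0.215053) = 0.181604 ≈ 0.1816.

d(X,Y) = 0.1816, d(X,Z) = 0.2239, d(Y,Z) = 0.1816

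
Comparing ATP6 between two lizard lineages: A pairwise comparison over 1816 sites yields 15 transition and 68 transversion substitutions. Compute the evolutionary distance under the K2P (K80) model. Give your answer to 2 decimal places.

0.05

P = 15/1816 ≈ 0.00826 and Q = 68/1816 ≈ 0.037445.
Under the Kimura two-parameter model, d = −½ ln(1 − 2P − Q) − ¼ ln(1 − 2Q).
1 − 2P − Q = 0.946035, giving −½ ln(0.946035) = 0.027738.
1 − 2Q = 0.92511, giving −¼ ln(0.92511) = 0.019461.
d = 0.027738 + 0.019461 = 0.047199.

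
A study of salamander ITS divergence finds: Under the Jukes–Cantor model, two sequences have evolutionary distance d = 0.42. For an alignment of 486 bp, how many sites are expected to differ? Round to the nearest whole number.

156

Invert JC69: p = (3/4)(1 − e^(−4d/3)) = 0.75 × (1 − e^(-0.56)) = 0.75 × (1 − 0.571209) = 0.321593.
Expected differing sites = pL ≈ 0.321593 × 486 = 156.294198 ≈ 156.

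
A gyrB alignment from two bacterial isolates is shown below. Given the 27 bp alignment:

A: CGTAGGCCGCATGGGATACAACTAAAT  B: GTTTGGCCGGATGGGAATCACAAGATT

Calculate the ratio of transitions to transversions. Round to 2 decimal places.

0.10

Transitions are A↔G and C↔T; transversions are all other mismatches.
Transitions: 1. Transversions: 10.
R = 1/10 = 0.10.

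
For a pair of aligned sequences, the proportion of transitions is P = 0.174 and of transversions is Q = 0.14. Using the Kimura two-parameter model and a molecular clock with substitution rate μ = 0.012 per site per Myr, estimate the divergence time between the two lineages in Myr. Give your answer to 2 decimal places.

17.37

Under the Kimura two-parameter model, d = −½ ln(1 − 2P − Q) − ¼ ln(1 − 2Q).
1 − 2P − Q = 0.512, giving −½ ln(0.512) = 0.334715.
1 − 2Q = 0.72, giving −¼ ln(0.72) = 0.082126.
d = 0.334715 + 0.082126 = 0.416841.
Under a molecular clock d = 2μt, so t = d/(2μ) = 0.416841 / (2 × 0.012) = 17.37 Myr.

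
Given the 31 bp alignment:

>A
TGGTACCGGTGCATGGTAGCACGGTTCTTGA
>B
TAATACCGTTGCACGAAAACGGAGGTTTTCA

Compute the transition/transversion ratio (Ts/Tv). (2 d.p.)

1.60

Transitions are A↔G and C↔T; transversions are all other mismatches.
Transitions: 8. Transversions: 5.
R = 8/5 = 1.60.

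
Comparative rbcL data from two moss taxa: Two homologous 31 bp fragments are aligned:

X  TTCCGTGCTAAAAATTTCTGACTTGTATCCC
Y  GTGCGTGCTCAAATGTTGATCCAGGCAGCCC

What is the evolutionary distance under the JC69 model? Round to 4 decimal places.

0.6143

The sequences differ at 13 of 31 sites, so p = 13/31 ≈ 0.419355.
d = −(3/4) ln(1 − 4p/3) = −0.75 ln(1 − 0.55914) = −0.75 ln(0.44086)
  = −0.75 × (-0.819028) = 0.614271 substitutions/site.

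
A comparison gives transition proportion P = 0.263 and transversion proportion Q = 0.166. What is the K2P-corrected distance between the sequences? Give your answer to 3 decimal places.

Under the Kimura two-parameter model, d = −½ ln(1 − 2P − Q) − ¼ ln(1 − 2Q).
1 − 2P − Q = 0.308, giving −½ ln(0.308) = 0.588828.
1 − 2Q = 0.668, giving −¼ ln(0.668) = 0.100867.
d = 0.588828 + 0.100867 = 0.689695.

0.690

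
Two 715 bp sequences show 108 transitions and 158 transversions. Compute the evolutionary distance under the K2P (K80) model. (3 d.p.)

P = 108/715 ≈ 0.151049 and Q = 158/715 ≈ 0.220979.
Under the Kimura two-parameter model, d = −½ ln(1 − 2P − Q) − ¼ ln(1 − 2Q).
1 − 2P − Q = 0.476923, giving −½ ln(0.476923) = 0.370200.
1 − 2Q = 0.558042, giving −¼ ln(0.558042) = 0.145830.
d = 0.370200 + 0.145830 = 0.516030.

0.516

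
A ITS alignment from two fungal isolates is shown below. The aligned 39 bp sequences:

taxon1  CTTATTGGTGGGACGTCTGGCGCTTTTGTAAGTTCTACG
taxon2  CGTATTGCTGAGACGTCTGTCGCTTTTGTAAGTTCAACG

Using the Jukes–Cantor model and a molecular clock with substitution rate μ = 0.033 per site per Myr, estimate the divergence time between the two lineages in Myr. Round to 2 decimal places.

The sequences differ at 5 of 39 sites (2, 8, 11, 20, 36), so p = 5/39 ≈ 0.128205.
d = −(3/4) ln(1 − 4p/3) = −0.75 ln(1 − 0.17094) = −0.75 ln(0.82906)
  = −0.75 × (-0.187463) = 0.140597 substitutions/site.
Under a molecular clock d = 2μt, so t = d/(2μ) = 0.140597 / (2 × 0.033) = 2.13 Myr.

2.13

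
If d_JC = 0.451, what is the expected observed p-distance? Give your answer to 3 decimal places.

0.339

p = (3/4)(1 − e^(−4d/3)) = 0.75 × (1 − e^(-0.601333)) = 0.75 × (1 − 0.548081) = 0.338939.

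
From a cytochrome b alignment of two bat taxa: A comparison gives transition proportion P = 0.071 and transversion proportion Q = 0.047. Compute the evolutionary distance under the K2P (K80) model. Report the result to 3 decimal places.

0.129

Under the Kimura two-parameter model, d = −½ ln(1 − 2P − Q) − ¼ ln(1 − 2Q).
1 − 2P − Q = 0.811, giving −½ ln(0.811) = 0.104744.
1 − 2Q = 0.906, giving −¼ ln(0.906) = 0.024679.
d = 0.104744 + 0.024679 = 0.129423.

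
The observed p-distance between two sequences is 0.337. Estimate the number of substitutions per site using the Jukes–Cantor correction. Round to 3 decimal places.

d = −(3/4) ln(1 − 4p/3) = −0.75 ln(1 − 0.449333) = −0.75 ln(0.550667)
  = −0.75 × (-0.596625) = 0.447469 substitutions/site.

0.447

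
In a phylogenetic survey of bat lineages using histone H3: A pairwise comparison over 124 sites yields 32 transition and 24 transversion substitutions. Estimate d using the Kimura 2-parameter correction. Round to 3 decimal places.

0.741

P = 32/124 ≈ 0.258065 and Q = 24/124 ≈ 0.193548.
Under the Kimura two-parameter model, d = −½ ln(1 − 2P − Q) − ¼ ln(1 − 2Q).
1 − 2P − Q = 0.290322, giving −½ ln(0.290322) = 0.618382.
1 − 2Q = 0.612904, giving −¼ ln(0.612904) = 0.122387.
d = 0.618382 + 0.122387 = 0.740769.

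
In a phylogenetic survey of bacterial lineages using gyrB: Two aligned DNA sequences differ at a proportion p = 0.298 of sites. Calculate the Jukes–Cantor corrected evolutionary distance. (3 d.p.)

0.380

d = −(3/4) ln(1 − 4p/3) = −0.75 ln(1 − 0.397333) = −0.75 ln(0.602667)
  = −0.75 × (-0.506390) = 0.379793 substitutions/site.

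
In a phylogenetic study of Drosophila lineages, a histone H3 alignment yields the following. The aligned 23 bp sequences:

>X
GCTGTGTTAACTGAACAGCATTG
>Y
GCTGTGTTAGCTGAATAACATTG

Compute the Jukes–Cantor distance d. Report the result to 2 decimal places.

The sequences differ at 3 of 23 sites (10, 16, 18), so p = 3/23 ≈ 0.130435.
d = −(3/4) ln(1 − 4p/3) = −0.75 ln(1 − 0.173913) = −0.75 ln(0.826087)
  = −0.75 × (-0.191055) = 0.143291 substitutions/site.

0.14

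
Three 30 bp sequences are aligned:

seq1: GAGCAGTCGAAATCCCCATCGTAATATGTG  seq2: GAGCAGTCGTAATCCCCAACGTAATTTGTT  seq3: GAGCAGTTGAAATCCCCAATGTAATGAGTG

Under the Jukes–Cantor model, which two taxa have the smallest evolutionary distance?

seq1–seq2: 4/30 differ, p = 0.133, d = 0.147.
seq1–seq3: 5/30 differ, p = 0.167, d = 0.188.
seq2–seq3: 6/30 differ, p = 0.200, d = 0.233.
The smallest distance is between seq1 and seq2.

seq1 and seq2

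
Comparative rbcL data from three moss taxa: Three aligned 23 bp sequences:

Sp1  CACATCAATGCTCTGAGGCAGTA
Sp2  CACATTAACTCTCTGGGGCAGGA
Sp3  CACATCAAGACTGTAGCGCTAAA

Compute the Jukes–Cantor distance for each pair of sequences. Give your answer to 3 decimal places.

Sp1–Sp2: 5/23 sites differ → p ≈ 0.217391, d = −0.75 ln(1 − 0.289855) = 0.256715 ≈ 0.257.
Sp1–Sp3: 9/23 sites differ → p ≈ 0.391304, d = −0.75 ln(1 − 0.521739) = 0.553199 ≈ 0.553.
Sp2–Sp3: 9/23 sites differ → p ≈ 0.391304, d = −0.75 ln(1 − 0.521739) = 0.553199 ≈ 0.553.

d(Sp1,Sp2) = 0.257, d(Sp1,Sp3) = 0.553, d(Sp2,Sp3) = 0.553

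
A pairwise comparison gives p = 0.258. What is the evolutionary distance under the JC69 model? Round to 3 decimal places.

0.316

d = −(3/4) ln(1 − 4p/3) = −0.75 ln(1 − 0.344) = −0.75 ln(0.656)
  = −0.75 × (-0.421594) = 0.316196 substitutions/site.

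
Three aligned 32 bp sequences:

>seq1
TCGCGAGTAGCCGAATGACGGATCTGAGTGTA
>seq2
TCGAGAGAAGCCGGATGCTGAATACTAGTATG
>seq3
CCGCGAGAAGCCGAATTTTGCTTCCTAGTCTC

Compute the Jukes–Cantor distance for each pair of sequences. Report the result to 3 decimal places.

seq1–seq2: 11/32 sites differ → p = 0.34375, d = −0.75 ln(1 − 0.458333) = 0.459828 ≈ 0.460.
seq1–seq3: 11/32 sites differ → p = 0.34375, d = −0.75 ln(1 − 0.458333) = 0.459828 ≈ 0.460.
seq2–seq3: 10/32 sites differ → p = 0.3125, d = −0.75 ln(1 − 0.416667) = 0.404248 ≈ 0.404.

d(seq1,seq2) = 0.460, d(seq1,seq3) = 0.460, d(seq2,seq3) = 0.404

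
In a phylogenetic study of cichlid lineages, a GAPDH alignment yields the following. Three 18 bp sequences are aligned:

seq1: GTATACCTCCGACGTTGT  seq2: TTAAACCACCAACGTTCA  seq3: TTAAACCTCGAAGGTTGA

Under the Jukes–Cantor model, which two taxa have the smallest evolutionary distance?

seq2 and seq3

seq1–seq2: 6/18 differ, p = 0.333, d = 0.441.
seq1–seq3: 6/18 differ, p = 0.333, d = 0.441.
seq2–seq3: 4/18 differ, p = 0.222, d = 0.264.
The smallest distance is between seq2 and seq3.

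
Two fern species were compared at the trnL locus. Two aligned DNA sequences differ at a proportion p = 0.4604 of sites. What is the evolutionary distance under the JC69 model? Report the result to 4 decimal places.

d = −(3/4) ln(1 − 4p/3) = −0.75 ln(1 − 0.613867) = −0.75 ln(0.386133)
  = −0.75 × (-0.951573) = 0.713680 substitutions/site.

0.7137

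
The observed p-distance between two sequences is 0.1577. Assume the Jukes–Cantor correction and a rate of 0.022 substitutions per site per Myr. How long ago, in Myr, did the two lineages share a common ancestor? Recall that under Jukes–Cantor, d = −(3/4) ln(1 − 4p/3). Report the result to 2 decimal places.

d = −(3/4) ln(1 − 4p/3) = −0.75 ln(1 − 0.210267) = −0.75 ln(0.789733)
  = −0.75 × (-0.236060) = 0.177045 substitutions/site.
Under a molecular clock d = 2μt, so t = d/(2μ) = 0.177045 / (2 × 0.022) = 4.02 Myr.

4.02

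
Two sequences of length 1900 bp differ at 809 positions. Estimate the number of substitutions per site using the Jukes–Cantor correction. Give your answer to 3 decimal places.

0.629

p = 809/1900 ≈ 0.425789.
d = −(3/4) ln(1 − 4p/3) = −0.75 ln(1 − 0.567719) = −0.75 ln(0.432281)
  = −0.75 × (-0.838679) = 0.629009 substitutions/site.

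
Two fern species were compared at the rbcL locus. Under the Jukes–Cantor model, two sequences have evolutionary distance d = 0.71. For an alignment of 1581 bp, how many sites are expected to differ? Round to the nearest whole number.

726

Invert JC69: p = (3/4)(1 − e^(−4d/3)) = 0.75 × (1 − e^(-0.946667)) = 0.75 × (1 − 0.388032) = 0.458976.
Expected differing sites = pL ≈ 0.458976 × 1581 = 725.641056 ≈ 726.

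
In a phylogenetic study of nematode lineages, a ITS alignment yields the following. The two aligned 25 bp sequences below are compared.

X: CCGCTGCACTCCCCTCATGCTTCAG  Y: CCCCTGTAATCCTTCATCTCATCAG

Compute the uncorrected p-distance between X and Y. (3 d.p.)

0.440

The sequences differ at 11 of 25 positions.
p = 11/25 = 0.440.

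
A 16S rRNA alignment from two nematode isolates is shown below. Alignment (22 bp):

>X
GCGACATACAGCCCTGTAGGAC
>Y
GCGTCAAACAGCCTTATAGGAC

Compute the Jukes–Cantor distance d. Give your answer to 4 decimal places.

The sequences differ at 4 of 22 sites (4, 7, 14, 16), so p = 4/22 ≈ 0.181818.
d = −(3/4) ln(1 − 4p/3) = −0.75 ln(1 − 0.242424) = −0.75 ln(0.757576)
  = −0.75 × (-0.277631) = 0.208223 substitutions/site.

0.2082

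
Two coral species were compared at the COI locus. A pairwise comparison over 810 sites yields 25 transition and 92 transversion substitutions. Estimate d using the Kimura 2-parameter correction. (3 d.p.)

0.161

P = 25/810 ≈ 0.030864 and Q = 92/810 ≈ 0.11358.
Under the Kimura two-parameter model, d = −½ ln(1 − 2P − Q) − ¼ ln(1 − 2Q).
1 − 2P − Q = 0.824692, giving −½ ln(0.824692) = 0.096373.
1 − 2Q = 0.77284, giving −¼ ln(0.77284) = 0.064421.
d = 0.096373 + 0.064421 = 0.160794.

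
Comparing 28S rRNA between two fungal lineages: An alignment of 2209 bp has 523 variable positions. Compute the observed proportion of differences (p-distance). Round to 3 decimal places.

p = 523/2209 = 0.236758… ≈ 0.237 (to 3 d.p.).

0.237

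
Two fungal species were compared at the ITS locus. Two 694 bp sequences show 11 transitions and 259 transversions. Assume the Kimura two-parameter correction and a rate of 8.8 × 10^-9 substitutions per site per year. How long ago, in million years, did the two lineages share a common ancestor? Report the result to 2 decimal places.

P = 11/694 ≈ 0.01585 and Q = 259/694 ≈ 0.373199.
Under the Kimura two-parameter model, d = −½ ln(1 − 2P − Q) − ¼ ln(1 − 2Q).
1 − 2P − Q = 0.595101, giving −½ ln(0.595101) = 0.259512.
1 − 2Q = 0.253602, giving −¼ ln(0.253602) = 0.342997.
d = 0.259512 + 0.342997 = 0.602509.
Under a molecular clock d = 2μt, so t = d/(2μ) = 0.602509 / (2 × 8.8 × 10^-9) = 34.23 million years.

34.23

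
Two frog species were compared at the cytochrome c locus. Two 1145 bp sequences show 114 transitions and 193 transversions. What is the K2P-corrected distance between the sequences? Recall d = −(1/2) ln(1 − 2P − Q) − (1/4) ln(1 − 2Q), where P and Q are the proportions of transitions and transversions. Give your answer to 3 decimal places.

0.332

P = 114/1145 ≈ 0.099563 and Q = 193/1145 ≈ 0.168559.
Under the Kimura two-parameter model, d = −½ ln(1 − 2P − Q) − ¼ ln(1 − 2Q).
1 − 2P − Q = 0.632315, giving −½ ln(0.632315) = 0.229184.
1 − 2Q = 0.662882, giving −¼ ln(0.662882) = 0.102790.
d = 0.229184 + 0.102790 = 0.331974.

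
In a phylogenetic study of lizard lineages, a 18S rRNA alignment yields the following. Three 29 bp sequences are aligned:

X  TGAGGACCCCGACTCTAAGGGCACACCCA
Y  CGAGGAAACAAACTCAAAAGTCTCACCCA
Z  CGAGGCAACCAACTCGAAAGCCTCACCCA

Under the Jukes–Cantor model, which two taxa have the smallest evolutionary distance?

X–Y: 9/29 differ, p = 0.310, d = 0.401.
X–Z: 9/29 differ, p = 0.310, d = 0.401.
Y–Z: 4/29 differ, p = 0.138, d = 0.152.
The smallest distance is between Y and Z.

Y and Z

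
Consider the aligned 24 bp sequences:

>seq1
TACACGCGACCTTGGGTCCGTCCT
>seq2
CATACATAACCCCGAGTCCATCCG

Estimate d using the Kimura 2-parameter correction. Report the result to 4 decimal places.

0.8061

Of 24 sites, 9 differences are transitions and 1 are transversions, so P = 9/24 = 0.375 and Q = 1/24 ≈ 0.041667.
Under the Kimura two-parameter model, d = −½ ln(1 − 2P − Q) − ¼ ln(1 − 2Q).
1 − 2P − Q = 0.208333, giving −½ ln(0.208333) = 0.784309.
1 − 2Q = 0.916666, giving −¼ ln(0.916666) = 0.021753.
d = 0.784309 + 0.021753 = 0.806062.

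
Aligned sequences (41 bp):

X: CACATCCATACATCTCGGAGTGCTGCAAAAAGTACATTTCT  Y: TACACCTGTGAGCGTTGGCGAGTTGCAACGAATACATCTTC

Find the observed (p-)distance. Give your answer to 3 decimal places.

The sequences differ at 19 of 41 positions.
p = 19/41 = 0.463414… ≈ 0.463 (to 3 d.p.).

0.463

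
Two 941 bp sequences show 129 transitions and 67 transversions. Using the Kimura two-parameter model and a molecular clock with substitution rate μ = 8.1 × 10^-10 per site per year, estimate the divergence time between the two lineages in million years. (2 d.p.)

P = 129/941 ≈ 0.137088 and Q = 67/941 ≈ 0.071201.
Under the Kimura two-parameter model, d = −½ ln(1 − 2P − Q) − ¼ ln(1 − 2Q).
1 − 2P − Q = 0.654623, giving −½ ln(0.654623) = 0.211848.
1 − 2Q = 0.857598, giving −¼ ln(0.857598) = 0.038405.
d = 0.211848 + 0.038405 = 0.250253.
Under a molecular clock d = 2μt, so t = d/(2μ) = 0.250253 / (2 × 8.1 × 10^-10) = 154.48 million years.

154.48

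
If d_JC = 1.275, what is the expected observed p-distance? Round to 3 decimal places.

p = (3/4)(1 − e^(−4d/3)) = 0.75 × (1 − e^(-1.7)) = 0.75 × (1 − 0.182684) = 0.612987.

0.613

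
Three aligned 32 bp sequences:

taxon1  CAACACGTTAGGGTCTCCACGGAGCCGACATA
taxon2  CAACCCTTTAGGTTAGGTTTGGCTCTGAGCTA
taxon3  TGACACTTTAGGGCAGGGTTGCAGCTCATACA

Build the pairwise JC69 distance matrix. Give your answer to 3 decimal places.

taxon1–taxon2: 14/32 sites differ → p = 0.4375, d = −0.75 ln(1 − 0.583333) = 0.656601 ≈ 0.657.
taxon1–taxon3: 15/32 sites differ → p = 0.46875, d = −0.75 ln(1 − 0.625) = 0.735622 ≈ 0.736.
taxon2–taxon3: 13/32 sites differ → p = 0.40625, d = −0.75 ln(1 − 0.541667) = 0.585119 ≈ 0.585.

d(taxon1,taxon2) = 0.657, d(taxon1,taxon3) = 0.736, d(taxon2,taxon3) = 0.585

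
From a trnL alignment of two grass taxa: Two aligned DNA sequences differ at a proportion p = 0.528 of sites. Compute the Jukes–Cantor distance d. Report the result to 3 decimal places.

0.913

d = −(3/4) ln(1 − 4p/3) = −0.75 ln(1 − 0.704) = −0.75 ln(0.296)
  = −0.75 × (-1.217396) = 0.913047 substitutions/site.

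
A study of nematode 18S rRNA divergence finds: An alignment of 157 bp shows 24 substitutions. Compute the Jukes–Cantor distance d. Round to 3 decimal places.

0.171

p = 24/157 ≈ 0.152866.
d = −(3/4) ln(1 − 4p/3) = −0.75 ln(1 − 0.203821) = −0.75 ln(0.796179)
  = −0.75 × (-0.227931) = 0.170948 substitutions/site.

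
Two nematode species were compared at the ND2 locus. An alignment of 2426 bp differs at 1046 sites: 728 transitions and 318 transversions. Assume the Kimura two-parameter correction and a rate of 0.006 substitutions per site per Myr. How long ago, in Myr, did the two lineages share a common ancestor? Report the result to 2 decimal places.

P = 728/2426 ≈ 0.300082 and Q = 318/2426 ≈ 0.13108.
Under the Kimura two-parameter model, d = −½ ln(1 − 2P − Q) − ¼ ln(1 − 2Q).
1 − 2P − Q = 0.268756, giving −½ ln(0.268756) = 0.656976.
1 − 2Q = 0.73784, giving −¼ ln(0.73784) = 0.076007.
d = 0.656976 + 0.076007 = 0.732983.
Under a molecular clock d = 2μt, so t = d/(2μ) = 0.732983 / (2 × 0.006) = 61.08 Myr.

61.08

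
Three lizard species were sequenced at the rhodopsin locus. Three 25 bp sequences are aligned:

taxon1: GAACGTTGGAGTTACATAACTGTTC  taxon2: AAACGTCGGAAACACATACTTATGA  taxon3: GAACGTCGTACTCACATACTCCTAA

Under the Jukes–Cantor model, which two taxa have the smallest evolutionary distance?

taxon2 and taxon3

taxon1–taxon2: 10/25 differ, p = 0.400, d = 0.572.
taxon1–taxon3: 10/25 differ, p = 0.400, d = 0.572.
taxon2–taxon3: 7/25 differ, p = 0.280, d = 0.351.
The smallest distance is between taxon2 and taxon3.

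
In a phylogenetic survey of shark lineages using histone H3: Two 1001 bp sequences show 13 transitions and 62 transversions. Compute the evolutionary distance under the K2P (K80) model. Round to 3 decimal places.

P = 13/1001 ≈ 0.012987 and Q = 62/1001 ≈ 0.061938.
Under the Kimura two-parameter model, d = −½ ln(1 − 2P − Q) − ¼ ln(1 − 2Q).
1 − 2P − Q = 0.912088, giving −½ ln(0.912088) = 0.046009.
1 − 2Q = 0.876124, giving −¼ ln(0.876124) = 0.033062.
d = 0.046009 + 0.033062 = 0.079071.

0.079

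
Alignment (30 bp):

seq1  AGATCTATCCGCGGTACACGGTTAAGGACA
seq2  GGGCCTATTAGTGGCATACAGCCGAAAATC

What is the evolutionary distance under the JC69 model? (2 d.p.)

0.93

The sequences differ at 16 of 30 sites, so p = 16/30 ≈ 0.533333.
d = −(3/4) ln(1 − 4p/3) = −0.75 ln(1 − 0.711111) = −0.75 ln(0.288889)
  = −0.75 × (-1.241713) = 0.931285 substitutions/site.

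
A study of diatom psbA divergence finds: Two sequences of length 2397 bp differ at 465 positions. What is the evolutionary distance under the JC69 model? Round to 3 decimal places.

0.224

p = 465/2397 ≈ 0.193992.
d = −(3/4) ln(1 − 4p/3) = −0.75 ln(1 − 0.258656) = −0.75 ln(0.741344)
  = −0.75 × (-0.299291) = 0.224468 substitutions/site.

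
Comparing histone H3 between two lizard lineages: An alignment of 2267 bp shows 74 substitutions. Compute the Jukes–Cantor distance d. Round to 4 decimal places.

p = 74/2267 ≈ 0.032642.
d = −(3/4) ln(1 − 4p/3) = −0.75 ln(1 − 0.043523) = −0.75 ln(0.956477)
  = −0.75 × (-0.044499) = 0.033374 substitutions/site.

0.0334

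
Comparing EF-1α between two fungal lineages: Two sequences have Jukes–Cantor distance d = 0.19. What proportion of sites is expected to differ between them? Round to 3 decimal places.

0.168

p = (3/4)(1 − e^(−4d/3)) = 0.75 × (1 − e^(-0.253333)) = 0.75 × (1 − 0.776209) = 0.167843.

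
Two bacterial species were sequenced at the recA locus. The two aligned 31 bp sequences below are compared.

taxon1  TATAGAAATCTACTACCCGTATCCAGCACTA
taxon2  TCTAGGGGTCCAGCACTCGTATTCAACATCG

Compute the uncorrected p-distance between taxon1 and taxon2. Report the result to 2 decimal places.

The sequences differ at 13 of 31 positions.
p = 13/31 = 0.419354… ≈ 0.42 (to 2 d.p.).

0.42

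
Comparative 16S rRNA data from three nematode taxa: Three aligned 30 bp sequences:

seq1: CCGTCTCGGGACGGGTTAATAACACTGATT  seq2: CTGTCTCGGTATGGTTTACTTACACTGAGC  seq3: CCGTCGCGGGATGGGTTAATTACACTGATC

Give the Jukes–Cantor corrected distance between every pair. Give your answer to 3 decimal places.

d(seq1,seq2) = 0.330, d(seq1,seq3) = 0.147, d(seq2,seq3) = 0.233

seq1–seq2: 8/30 sites differ → p ≈ 0.266667, d = −0.75 ln(1 − 0.355556) = 0.329526 ≈ 0.330.
seq1–seq3: 4/30 sites differ → p ≈ 0.133333, d = −0.75 ln(1 − 0.177777) = 0.146808 ≈ 0.147.
seq2–seq3: 6/30 sites differ → p = 0.2, d = −0.75 ln(1 − 0.266667) = 0.232617 ≈ 0.233.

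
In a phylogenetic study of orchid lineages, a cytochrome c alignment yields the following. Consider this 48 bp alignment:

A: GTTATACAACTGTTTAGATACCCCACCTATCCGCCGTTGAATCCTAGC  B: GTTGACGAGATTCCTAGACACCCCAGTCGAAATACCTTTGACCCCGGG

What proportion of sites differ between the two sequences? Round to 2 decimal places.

The sequences differ at 26 of 48 positions.
p = 26/48 = 0.541666… ≈ 0.54 (to 2 d.p.).

0.54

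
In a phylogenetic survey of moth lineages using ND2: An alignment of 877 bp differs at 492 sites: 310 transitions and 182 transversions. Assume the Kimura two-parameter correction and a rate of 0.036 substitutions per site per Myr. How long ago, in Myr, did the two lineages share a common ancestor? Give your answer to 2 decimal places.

P = 310/877 ≈ 0.353478 and Q = 182/877 ≈ 0.207526.
Under the Kimura two-parameter model, d = −½ ln(1 − 2P − Q) − ¼ ln(1 − 2Q).
1 − 2P − Q = 0.085518, giving −½ ln(0.085518) = 1.229514.
1 − 2Q = 0.584948, giving −¼ ln(0.584948) = 0.134058.
d = 1.229514 + 0.134058 = 1.363572.
Under a molecular clock d = 2μt, so t = d/(2μ) = 1.363572 / (2 × 0.036) = 18.94 Myr.

18.94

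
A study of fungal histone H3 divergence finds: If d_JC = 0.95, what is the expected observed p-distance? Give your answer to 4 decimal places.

0.5387

p = (3/4)(1 − e^(−4d/3)) = 0.75 × (1 − e^(-1.266667)) = 0.75 × (1 − 0.281769) = 0.538673.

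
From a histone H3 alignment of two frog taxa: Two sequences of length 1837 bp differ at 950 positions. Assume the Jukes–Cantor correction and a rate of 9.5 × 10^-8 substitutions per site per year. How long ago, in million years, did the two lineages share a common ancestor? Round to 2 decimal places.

4.62

p = 950/1837 ≈ 0.517148.
d = −(3/4) ln(1 − 4p/3) = −0.75 ln(1 − 0.689531) = −0.75 ln(0.310469)
  = −0.75 × (-1.169671) = 0.877253 substitutions/site.
Under a molecular clock d = 2μt, so t = d/(2μ) = 0.877253 / (2 × 9.5 × 10^-8) = 4.62 million years.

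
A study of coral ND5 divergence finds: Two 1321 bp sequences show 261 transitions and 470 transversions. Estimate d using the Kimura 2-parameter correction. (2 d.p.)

P = 261/1321 ≈ 0.197578 and Q = 470/1321 ≈ 0.355791.
Under the Kimura two-parameter model, d = −½ ln(1 − 2P − Q) − ¼ ln(1 − 2Q).
1 − 2P − Q = 0.249053, giving −½ ln(0.249053) = 0.695045.
1 − 2Q = 0.288418, giving −¼ ln(0.288418) = 0.310836.
d = 0.695045 + 0.310836 = 1.005881.

1.01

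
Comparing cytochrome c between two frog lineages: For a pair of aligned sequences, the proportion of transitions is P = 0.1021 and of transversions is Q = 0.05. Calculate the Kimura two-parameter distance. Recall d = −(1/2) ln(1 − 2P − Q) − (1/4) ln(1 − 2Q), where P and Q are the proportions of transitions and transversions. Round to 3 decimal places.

0.173

Under the Kimura two-parameter model, d = −½ ln(1 − 2P − Q) − ¼ ln(1 − 2Q).
1 − 2P − Q = 0.7458, giving −½ ln(0.7458) = 0.146649.
1 − 2Q = 0.9, giving −¼ ln(0.9) = 0.026340.
d = 0.146649 + 0.026340 = 0.172989.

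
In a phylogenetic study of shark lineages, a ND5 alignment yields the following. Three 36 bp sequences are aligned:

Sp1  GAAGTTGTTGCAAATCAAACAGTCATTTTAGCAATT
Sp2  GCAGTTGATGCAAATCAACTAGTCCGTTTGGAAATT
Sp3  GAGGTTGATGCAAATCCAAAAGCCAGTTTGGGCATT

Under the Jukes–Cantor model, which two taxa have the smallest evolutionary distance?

Sp1 and Sp2

Sp1–Sp2: 8/36 differ, p = 0.222, d = 0.264.
Sp1–Sp3: 9/36 differ, p = 0.250, d = 0.304.
Sp2–Sp3: 9/36 differ, p = 0.250, d = 0.304.
The smallest distance is between Sp1 and Sp2.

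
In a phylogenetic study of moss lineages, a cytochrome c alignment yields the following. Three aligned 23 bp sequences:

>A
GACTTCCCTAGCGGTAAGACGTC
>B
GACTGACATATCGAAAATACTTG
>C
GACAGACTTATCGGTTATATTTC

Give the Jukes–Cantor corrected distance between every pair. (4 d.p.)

A–B: 9/23 sites differ → p ≈ 0.391304, d = −0.75 ln(1 − 0.521739) = 0.553199 ≈ 0.5532.
A–C: 9/23 sites differ → p ≈ 0.391304, d = −0.75 ln(1 − 0.521739) = 0.553199 ≈ 0.5532.
B–C: 7/23 sites differ → p ≈ 0.304348, d = −0.75 ln(1 − 0.405797) = 0.390401 ≈ 0.3904.

d(A,B) = 0.5532, d(A,C) = 0.5532, d(B,C) = 0.3904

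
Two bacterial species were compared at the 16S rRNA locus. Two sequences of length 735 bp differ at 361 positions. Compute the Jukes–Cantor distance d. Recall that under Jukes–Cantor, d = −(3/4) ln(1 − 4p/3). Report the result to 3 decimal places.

p = 361/735 ≈ 0.491156.
d = −(3/4) ln(1 − 4p/3) = −0.75 ln(1 − 0.654875) = −0.75 ln(0.345125)
  = −0.75 × (-1.063849) = 0.797887 substitutions/site.

0.798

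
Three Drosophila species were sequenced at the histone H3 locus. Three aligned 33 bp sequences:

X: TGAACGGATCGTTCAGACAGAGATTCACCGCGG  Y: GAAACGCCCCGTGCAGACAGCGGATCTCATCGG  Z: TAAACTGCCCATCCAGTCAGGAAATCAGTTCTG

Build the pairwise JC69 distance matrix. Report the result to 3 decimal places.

X–Y: 12/33 sites differ → p ≈ 0.363636, d = −0.75 ln(1 − 0.484848) = 0.497470 ≈ 0.497.
X–Z: 14/33 sites differ → p ≈ 0.424242, d = −0.75 ln(1 − 0.565656) = 0.625439 ≈ 0.625.
Y–Z: 13/33 sites differ → p ≈ 0.393939, d = −0.75 ln(1 − 0.525252) = 0.558728 ≈ 0.559.

d(X,Y) = 0.497, d(X,Z) = 0.625, d(Y,Z) = 0.559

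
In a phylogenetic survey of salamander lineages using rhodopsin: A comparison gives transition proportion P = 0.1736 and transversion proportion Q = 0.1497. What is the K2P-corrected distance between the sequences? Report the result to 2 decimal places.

0.43

Under the Kimura two-parameter model, d = −½ ln(1 − 2P − Q) − ¼ ln(1 − 2Q).
1 − 2P − Q = 0.5031, giving −½ ln(0.5031) = 0.343483.
1 − 2Q = 0.7006, giving −¼ ln(0.7006) = 0.088955.
d = 0.343483 + 0.088955 = 0.432438.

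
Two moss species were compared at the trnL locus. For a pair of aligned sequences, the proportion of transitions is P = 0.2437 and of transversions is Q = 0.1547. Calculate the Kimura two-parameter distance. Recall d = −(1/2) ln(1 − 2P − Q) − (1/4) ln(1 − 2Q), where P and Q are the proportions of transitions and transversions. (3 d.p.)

Under the Kimura two-parameter model, d = −½ ln(1 − 2P − Q) − ¼ ln(1 − 2Q).
1 − 2P − Q = 0.3579, giving −½ ln(0.3579) = 0.513751.
1 − 2Q = 0.6906, giving −¼ ln(0.6906) = 0.092549.
d = 0.513751 + 0.092549 = 0.606300.

0.606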